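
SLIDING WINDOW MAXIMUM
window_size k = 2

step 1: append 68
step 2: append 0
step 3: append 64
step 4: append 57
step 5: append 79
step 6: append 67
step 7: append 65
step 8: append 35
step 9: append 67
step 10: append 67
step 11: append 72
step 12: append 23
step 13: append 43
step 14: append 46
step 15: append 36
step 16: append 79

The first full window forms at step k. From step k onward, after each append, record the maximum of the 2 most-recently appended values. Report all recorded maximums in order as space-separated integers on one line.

step 1: append 68 -> window=[68] (not full yet)
step 2: append 0 -> window=[68, 0] -> max=68
step 3: append 64 -> window=[0, 64] -> max=64
step 4: append 57 -> window=[64, 57] -> max=64
step 5: append 79 -> window=[57, 79] -> max=79
step 6: append 67 -> window=[79, 67] -> max=79
step 7: append 65 -> window=[67, 65] -> max=67
step 8: append 35 -> window=[65, 35] -> max=65
step 9: append 67 -> window=[35, 67] -> max=67
step 10: append 67 -> window=[67, 67] -> max=67
step 11: append 72 -> window=[67, 72] -> max=72
step 12: append 23 -> window=[72, 23] -> max=72
step 13: append 43 -> window=[23, 43] -> max=43
step 14: append 46 -> window=[43, 46] -> max=46
step 15: append 36 -> window=[46, 36] -> max=46
step 16: append 79 -> window=[36, 79] -> max=79

Answer: 68 64 64 79 79 67 65 67 67 72 72 43 46 46 79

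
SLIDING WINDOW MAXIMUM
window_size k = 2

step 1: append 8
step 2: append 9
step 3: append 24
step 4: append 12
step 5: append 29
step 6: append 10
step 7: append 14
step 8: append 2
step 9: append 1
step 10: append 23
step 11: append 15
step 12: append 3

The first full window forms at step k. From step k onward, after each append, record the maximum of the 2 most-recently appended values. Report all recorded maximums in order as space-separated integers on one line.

Answer: 9 24 24 29 29 14 14 2 23 23 15

Derivation:
step 1: append 8 -> window=[8] (not full yet)
step 2: append 9 -> window=[8, 9] -> max=9
step 3: append 24 -> window=[9, 24] -> max=24
step 4: append 12 -> window=[24, 12] -> max=24
step 5: append 29 -> window=[12, 29] -> max=29
step 6: append 10 -> window=[29, 10] -> max=29
step 7: append 14 -> window=[10, 14] -> max=14
step 8: append 2 -> window=[14, 2] -> max=14
step 9: append 1 -> window=[2, 1] -> max=2
step 10: append 23 -> window=[1, 23] -> max=23
step 11: append 15 -> window=[23, 15] -> max=23
step 12: append 3 -> window=[15, 3] -> max=15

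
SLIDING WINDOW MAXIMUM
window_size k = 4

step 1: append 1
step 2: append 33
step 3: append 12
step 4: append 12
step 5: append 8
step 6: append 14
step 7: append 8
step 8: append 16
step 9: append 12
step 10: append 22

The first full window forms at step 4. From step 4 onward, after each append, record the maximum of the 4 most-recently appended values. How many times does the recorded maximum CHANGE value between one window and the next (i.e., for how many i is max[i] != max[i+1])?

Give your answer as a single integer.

step 1: append 1 -> window=[1] (not full yet)
step 2: append 33 -> window=[1, 33] (not full yet)
step 3: append 12 -> window=[1, 33, 12] (not full yet)
step 4: append 12 -> window=[1, 33, 12, 12] -> max=33
step 5: append 8 -> window=[33, 12, 12, 8] -> max=33
step 6: append 14 -> window=[12, 12, 8, 14] -> max=14
step 7: append 8 -> window=[12, 8, 14, 8] -> max=14
step 8: append 16 -> window=[8, 14, 8, 16] -> max=16
step 9: append 12 -> window=[14, 8, 16, 12] -> max=16
step 10: append 22 -> window=[8, 16, 12, 22] -> max=22
Recorded maximums: 33 33 14 14 16 16 22
Changes between consecutive maximums: 3

Answer: 3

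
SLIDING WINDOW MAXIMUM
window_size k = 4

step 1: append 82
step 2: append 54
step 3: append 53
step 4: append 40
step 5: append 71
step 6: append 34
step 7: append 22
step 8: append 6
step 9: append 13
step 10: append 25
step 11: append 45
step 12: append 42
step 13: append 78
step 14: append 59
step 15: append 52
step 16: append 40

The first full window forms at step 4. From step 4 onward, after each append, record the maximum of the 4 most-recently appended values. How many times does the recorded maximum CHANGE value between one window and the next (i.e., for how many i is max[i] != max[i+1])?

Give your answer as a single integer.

step 1: append 82 -> window=[82] (not full yet)
step 2: append 54 -> window=[82, 54] (not full yet)
step 3: append 53 -> window=[82, 54, 53] (not full yet)
step 4: append 40 -> window=[82, 54, 53, 40] -> max=82
step 5: append 71 -> window=[54, 53, 40, 71] -> max=71
step 6: append 34 -> window=[53, 40, 71, 34] -> max=71
step 7: append 22 -> window=[40, 71, 34, 22] -> max=71
step 8: append 6 -> window=[71, 34, 22, 6] -> max=71
step 9: append 13 -> window=[34, 22, 6, 13] -> max=34
step 10: append 25 -> window=[22, 6, 13, 25] -> max=25
step 11: append 45 -> window=[6, 13, 25, 45] -> max=45
step 12: append 42 -> window=[13, 25, 45, 42] -> max=45
step 13: append 78 -> window=[25, 45, 42, 78] -> max=78
step 14: append 59 -> window=[45, 42, 78, 59] -> max=78
step 15: append 52 -> window=[42, 78, 59, 52] -> max=78
step 16: append 40 -> window=[78, 59, 52, 40] -> max=78
Recorded maximums: 82 71 71 71 71 34 25 45 45 78 78 78 78
Changes between consecutive maximums: 5

Answer: 5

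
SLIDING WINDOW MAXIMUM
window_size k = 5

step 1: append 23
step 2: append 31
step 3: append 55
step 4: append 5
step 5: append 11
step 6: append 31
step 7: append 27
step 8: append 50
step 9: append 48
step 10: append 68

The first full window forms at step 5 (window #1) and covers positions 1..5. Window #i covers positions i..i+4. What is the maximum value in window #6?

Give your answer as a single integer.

step 1: append 23 -> window=[23] (not full yet)
step 2: append 31 -> window=[23, 31] (not full yet)
step 3: append 55 -> window=[23, 31, 55] (not full yet)
step 4: append 5 -> window=[23, 31, 55, 5] (not full yet)
step 5: append 11 -> window=[23, 31, 55, 5, 11] -> max=55
step 6: append 31 -> window=[31, 55, 5, 11, 31] -> max=55
step 7: append 27 -> window=[55, 5, 11, 31, 27] -> max=55
step 8: append 50 -> window=[5, 11, 31, 27, 50] -> max=50
step 9: append 48 -> window=[11, 31, 27, 50, 48] -> max=50
step 10: append 68 -> window=[31, 27, 50, 48, 68] -> max=68
Window #6 max = 68

Answer: 68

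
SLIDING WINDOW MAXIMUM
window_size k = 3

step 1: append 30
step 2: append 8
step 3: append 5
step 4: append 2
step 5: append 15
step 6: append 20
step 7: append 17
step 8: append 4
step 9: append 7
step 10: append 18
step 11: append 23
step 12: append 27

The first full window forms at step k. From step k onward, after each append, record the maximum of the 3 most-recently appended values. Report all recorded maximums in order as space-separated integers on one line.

Answer: 30 8 15 20 20 20 17 18 23 27

Derivation:
step 1: append 30 -> window=[30] (not full yet)
step 2: append 8 -> window=[30, 8] (not full yet)
step 3: append 5 -> window=[30, 8, 5] -> max=30
step 4: append 2 -> window=[8, 5, 2] -> max=8
step 5: append 15 -> window=[5, 2, 15] -> max=15
step 6: append 20 -> window=[2, 15, 20] -> max=20
step 7: append 17 -> window=[15, 20, 17] -> max=20
step 8: append 4 -> window=[20, 17, 4] -> max=20
step 9: append 7 -> window=[17, 4, 7] -> max=17
step 10: append 18 -> window=[4, 7, 18] -> max=18
step 11: append 23 -> window=[7, 18, 23] -> max=23
step 12: append 27 -> window=[18, 23, 27] -> max=27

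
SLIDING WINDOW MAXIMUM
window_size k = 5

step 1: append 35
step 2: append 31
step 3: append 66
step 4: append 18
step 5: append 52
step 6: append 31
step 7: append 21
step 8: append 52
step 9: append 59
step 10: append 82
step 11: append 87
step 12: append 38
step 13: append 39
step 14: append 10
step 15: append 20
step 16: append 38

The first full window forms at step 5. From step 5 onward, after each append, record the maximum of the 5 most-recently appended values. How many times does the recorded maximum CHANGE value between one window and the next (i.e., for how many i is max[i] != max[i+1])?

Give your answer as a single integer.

Answer: 5

Derivation:
step 1: append 35 -> window=[35] (not full yet)
step 2: append 31 -> window=[35, 31] (not full yet)
step 3: append 66 -> window=[35, 31, 66] (not full yet)
step 4: append 18 -> window=[35, 31, 66, 18] (not full yet)
step 5: append 52 -> window=[35, 31, 66, 18, 52] -> max=66
step 6: append 31 -> window=[31, 66, 18, 52, 31] -> max=66
step 7: append 21 -> window=[66, 18, 52, 31, 21] -> max=66
step 8: append 52 -> window=[18, 52, 31, 21, 52] -> max=52
step 9: append 59 -> window=[52, 31, 21, 52, 59] -> max=59
step 10: append 82 -> window=[31, 21, 52, 59, 82] -> max=82
step 11: append 87 -> window=[21, 52, 59, 82, 87] -> max=87
step 12: append 38 -> window=[52, 59, 82, 87, 38] -> max=87
step 13: append 39 -> window=[59, 82, 87, 38, 39] -> max=87
step 14: append 10 -> window=[82, 87, 38, 39, 10] -> max=87
step 15: append 20 -> window=[87, 38, 39, 10, 20] -> max=87
step 16: append 38 -> window=[38, 39, 10, 20, 38] -> max=39
Recorded maximums: 66 66 66 52 59 82 87 87 87 87 87 39
Changes between consecutive maximums: 5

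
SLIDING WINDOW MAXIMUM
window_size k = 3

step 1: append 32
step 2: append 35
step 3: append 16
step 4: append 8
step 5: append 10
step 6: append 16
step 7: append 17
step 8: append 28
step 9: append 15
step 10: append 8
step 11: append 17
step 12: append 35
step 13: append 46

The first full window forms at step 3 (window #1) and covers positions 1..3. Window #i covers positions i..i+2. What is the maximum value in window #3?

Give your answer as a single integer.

Answer: 16

Derivation:
step 1: append 32 -> window=[32] (not full yet)
step 2: append 35 -> window=[32, 35] (not full yet)
step 3: append 16 -> window=[32, 35, 16] -> max=35
step 4: append 8 -> window=[35, 16, 8] -> max=35
step 5: append 10 -> window=[16, 8, 10] -> max=16
Window #3 max = 16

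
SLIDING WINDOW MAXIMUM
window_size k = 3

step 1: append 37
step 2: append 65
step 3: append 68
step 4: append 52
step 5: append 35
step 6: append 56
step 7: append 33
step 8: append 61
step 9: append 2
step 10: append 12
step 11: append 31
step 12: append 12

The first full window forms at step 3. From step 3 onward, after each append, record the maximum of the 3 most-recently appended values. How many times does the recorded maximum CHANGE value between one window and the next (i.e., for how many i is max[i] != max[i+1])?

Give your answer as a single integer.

step 1: append 37 -> window=[37] (not full yet)
step 2: append 65 -> window=[37, 65] (not full yet)
step 3: append 68 -> window=[37, 65, 68] -> max=68
step 4: append 52 -> window=[65, 68, 52] -> max=68
step 5: append 35 -> window=[68, 52, 35] -> max=68
step 6: append 56 -> window=[52, 35, 56] -> max=56
step 7: append 33 -> window=[35, 56, 33] -> max=56
step 8: append 61 -> window=[56, 33, 61] -> max=61
step 9: append 2 -> window=[33, 61, 2] -> max=61
step 10: append 12 -> window=[61, 2, 12] -> max=61
step 11: append 31 -> window=[2, 12, 31] -> max=31
step 12: append 12 -> window=[12, 31, 12] -> max=31
Recorded maximums: 68 68 68 56 56 61 61 61 31 31
Changes between consecutive maximums: 3

Answer: 3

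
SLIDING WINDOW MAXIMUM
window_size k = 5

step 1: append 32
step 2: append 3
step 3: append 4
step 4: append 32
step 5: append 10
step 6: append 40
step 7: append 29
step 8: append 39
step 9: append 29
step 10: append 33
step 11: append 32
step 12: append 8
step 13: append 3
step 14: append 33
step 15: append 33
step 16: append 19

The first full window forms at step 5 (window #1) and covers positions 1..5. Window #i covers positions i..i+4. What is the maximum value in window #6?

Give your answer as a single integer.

Answer: 40

Derivation:
step 1: append 32 -> window=[32] (not full yet)
step 2: append 3 -> window=[32, 3] (not full yet)
step 3: append 4 -> window=[32, 3, 4] (not full yet)
step 4: append 32 -> window=[32, 3, 4, 32] (not full yet)
step 5: append 10 -> window=[32, 3, 4, 32, 10] -> max=32
step 6: append 40 -> window=[3, 4, 32, 10, 40] -> max=40
step 7: append 29 -> window=[4, 32, 10, 40, 29] -> max=40
step 8: append 39 -> window=[32, 10, 40, 29, 39] -> max=40
step 9: append 29 -> window=[10, 40, 29, 39, 29] -> max=40
step 10: append 33 -> window=[40, 29, 39, 29, 33] -> max=40
Window #6 max = 40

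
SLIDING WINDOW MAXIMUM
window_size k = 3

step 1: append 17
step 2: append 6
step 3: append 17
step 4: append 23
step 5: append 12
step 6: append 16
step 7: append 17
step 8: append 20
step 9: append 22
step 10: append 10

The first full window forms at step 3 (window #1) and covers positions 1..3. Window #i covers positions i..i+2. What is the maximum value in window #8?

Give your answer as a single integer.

Answer: 22

Derivation:
step 1: append 17 -> window=[17] (not full yet)
step 2: append 6 -> window=[17, 6] (not full yet)
step 3: append 17 -> window=[17, 6, 17] -> max=17
step 4: append 23 -> window=[6, 17, 23] -> max=23
step 5: append 12 -> window=[17, 23, 12] -> max=23
step 6: append 16 -> window=[23, 12, 16] -> max=23
step 7: append 17 -> window=[12, 16, 17] -> max=17
step 8: append 20 -> window=[16, 17, 20] -> max=20
step 9: append 22 -> window=[17, 20, 22] -> max=22
step 10: append 10 -> window=[20, 22, 10] -> max=22
Window #8 max = 22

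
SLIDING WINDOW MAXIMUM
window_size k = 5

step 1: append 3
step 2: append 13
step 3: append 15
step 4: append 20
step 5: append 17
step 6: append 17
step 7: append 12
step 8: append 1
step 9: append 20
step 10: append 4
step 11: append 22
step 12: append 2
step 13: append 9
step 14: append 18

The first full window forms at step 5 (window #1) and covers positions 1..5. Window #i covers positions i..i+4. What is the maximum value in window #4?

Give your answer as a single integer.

Answer: 20

Derivation:
step 1: append 3 -> window=[3] (not full yet)
step 2: append 13 -> window=[3, 13] (not full yet)
step 3: append 15 -> window=[3, 13, 15] (not full yet)
step 4: append 20 -> window=[3, 13, 15, 20] (not full yet)
step 5: append 17 -> window=[3, 13, 15, 20, 17] -> max=20
step 6: append 17 -> window=[13, 15, 20, 17, 17] -> max=20
step 7: append 12 -> window=[15, 20, 17, 17, 12] -> max=20
step 8: append 1 -> window=[20, 17, 17, 12, 1] -> max=20
Window #4 max = 20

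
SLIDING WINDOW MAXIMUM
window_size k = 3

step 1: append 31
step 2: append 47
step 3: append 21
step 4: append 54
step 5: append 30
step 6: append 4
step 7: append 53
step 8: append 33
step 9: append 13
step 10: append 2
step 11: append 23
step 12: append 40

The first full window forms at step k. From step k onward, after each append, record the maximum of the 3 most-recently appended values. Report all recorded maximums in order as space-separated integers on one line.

step 1: append 31 -> window=[31] (not full yet)
step 2: append 47 -> window=[31, 47] (not full yet)
step 3: append 21 -> window=[31, 47, 21] -> max=47
step 4: append 54 -> window=[47, 21, 54] -> max=54
step 5: append 30 -> window=[21, 54, 30] -> max=54
step 6: append 4 -> window=[54, 30, 4] -> max=54
step 7: append 53 -> window=[30, 4, 53] -> max=53
step 8: append 33 -> window=[4, 53, 33] -> max=53
step 9: append 13 -> window=[53, 33, 13] -> max=53
step 10: append 2 -> window=[33, 13, 2] -> max=33
step 11: append 23 -> window=[13, 2, 23] -> max=23
step 12: append 40 -> window=[2, 23, 40] -> max=40

Answer: 47 54 54 54 53 53 53 33 23 40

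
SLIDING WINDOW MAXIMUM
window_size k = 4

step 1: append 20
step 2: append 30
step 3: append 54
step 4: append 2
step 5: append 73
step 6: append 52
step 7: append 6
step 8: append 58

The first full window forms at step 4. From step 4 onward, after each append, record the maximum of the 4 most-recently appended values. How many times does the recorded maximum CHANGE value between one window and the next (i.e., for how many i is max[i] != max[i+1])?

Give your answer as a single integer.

Answer: 1

Derivation:
step 1: append 20 -> window=[20] (not full yet)
step 2: append 30 -> window=[20, 30] (not full yet)
step 3: append 54 -> window=[20, 30, 54] (not full yet)
step 4: append 2 -> window=[20, 30, 54, 2] -> max=54
step 5: append 73 -> window=[30, 54, 2, 73] -> max=73
step 6: append 52 -> window=[54, 2, 73, 52] -> max=73
step 7: append 6 -> window=[2, 73, 52, 6] -> max=73
step 8: append 58 -> window=[73, 52, 6, 58] -> max=73
Recorded maximums: 54 73 73 73 73
Changes between consecutive maximums: 1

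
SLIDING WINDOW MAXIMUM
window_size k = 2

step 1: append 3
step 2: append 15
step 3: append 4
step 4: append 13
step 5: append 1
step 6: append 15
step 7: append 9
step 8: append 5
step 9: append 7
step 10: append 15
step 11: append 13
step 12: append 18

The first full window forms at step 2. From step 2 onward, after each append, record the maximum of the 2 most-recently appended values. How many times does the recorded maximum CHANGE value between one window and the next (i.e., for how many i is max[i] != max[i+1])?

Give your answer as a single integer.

Answer: 6

Derivation:
step 1: append 3 -> window=[3] (not full yet)
step 2: append 15 -> window=[3, 15] -> max=15
step 3: append 4 -> window=[15, 4] -> max=15
step 4: append 13 -> window=[4, 13] -> max=13
step 5: append 1 -> window=[13, 1] -> max=13
step 6: append 15 -> window=[1, 15] -> max=15
step 7: append 9 -> window=[15, 9] -> max=15
step 8: append 5 -> window=[9, 5] -> max=9
step 9: append 7 -> window=[5, 7] -> max=7
step 10: append 15 -> window=[7, 15] -> max=15
step 11: append 13 -> window=[15, 13] -> max=15
step 12: append 18 -> window=[13, 18] -> max=18
Recorded maximums: 15 15 13 13 15 15 9 7 15 15 18
Changes between consecutive maximums: 6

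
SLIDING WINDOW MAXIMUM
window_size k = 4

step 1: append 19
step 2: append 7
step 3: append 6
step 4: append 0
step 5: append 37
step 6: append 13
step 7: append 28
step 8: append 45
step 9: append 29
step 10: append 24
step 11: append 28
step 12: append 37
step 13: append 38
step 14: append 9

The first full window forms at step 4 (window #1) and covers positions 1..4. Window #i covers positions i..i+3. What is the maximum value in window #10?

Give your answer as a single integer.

Answer: 38

Derivation:
step 1: append 19 -> window=[19] (not full yet)
step 2: append 7 -> window=[19, 7] (not full yet)
step 3: append 6 -> window=[19, 7, 6] (not full yet)
step 4: append 0 -> window=[19, 7, 6, 0] -> max=19
step 5: append 37 -> window=[7, 6, 0, 37] -> max=37
step 6: append 13 -> window=[6, 0, 37, 13] -> max=37
step 7: append 28 -> window=[0, 37, 13, 28] -> max=37
step 8: append 45 -> window=[37, 13, 28, 45] -> max=45
step 9: append 29 -> window=[13, 28, 45, 29] -> max=45
step 10: append 24 -> window=[28, 45, 29, 24] -> max=45
step 11: append 28 -> window=[45, 29, 24, 28] -> max=45
step 12: append 37 -> window=[29, 24, 28, 37] -> max=37
step 13: append 38 -> window=[24, 28, 37, 38] -> max=38
Window #10 max = 38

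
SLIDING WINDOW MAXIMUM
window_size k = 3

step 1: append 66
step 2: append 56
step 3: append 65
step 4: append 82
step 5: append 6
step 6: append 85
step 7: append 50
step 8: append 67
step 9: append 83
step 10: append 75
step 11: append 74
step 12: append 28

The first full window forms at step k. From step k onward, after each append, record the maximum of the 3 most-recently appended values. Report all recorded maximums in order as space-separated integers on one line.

Answer: 66 82 82 85 85 85 83 83 83 75

Derivation:
step 1: append 66 -> window=[66] (not full yet)
step 2: append 56 -> window=[66, 56] (not full yet)
step 3: append 65 -> window=[66, 56, 65] -> max=66
step 4: append 82 -> window=[56, 65, 82] -> max=82
step 5: append 6 -> window=[65, 82, 6] -> max=82
step 6: append 85 -> window=[82, 6, 85] -> max=85
step 7: append 50 -> window=[6, 85, 50] -> max=85
step 8: append 67 -> window=[85, 50, 67] -> max=85
step 9: append 83 -> window=[50, 67, 83] -> max=83
step 10: append 75 -> window=[67, 83, 75] -> max=83
step 11: append 74 -> window=[83, 75, 74] -> max=83
step 12: append 28 -> window=[75, 74, 28] -> max=75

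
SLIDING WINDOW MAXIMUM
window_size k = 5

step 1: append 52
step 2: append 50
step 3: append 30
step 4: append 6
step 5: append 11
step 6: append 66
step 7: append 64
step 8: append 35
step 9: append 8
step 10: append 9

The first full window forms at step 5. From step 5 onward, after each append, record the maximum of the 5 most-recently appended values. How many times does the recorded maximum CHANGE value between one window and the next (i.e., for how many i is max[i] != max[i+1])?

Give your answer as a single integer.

Answer: 1

Derivation:
step 1: append 52 -> window=[52] (not full yet)
step 2: append 50 -> window=[52, 50] (not full yet)
step 3: append 30 -> window=[52, 50, 30] (not full yet)
step 4: append 6 -> window=[52, 50, 30, 6] (not full yet)
step 5: append 11 -> window=[52, 50, 30, 6, 11] -> max=52
step 6: append 66 -> window=[50, 30, 6, 11, 66] -> max=66
step 7: append 64 -> window=[30, 6, 11, 66, 64] -> max=66
step 8: append 35 -> window=[6, 11, 66, 64, 35] -> max=66
step 9: append 8 -> window=[11, 66, 64, 35, 8] -> max=66
step 10: append 9 -> window=[66, 64, 35, 8, 9] -> max=66
Recorded maximums: 52 66 66 66 66 66
Changes between consecutive maximums: 1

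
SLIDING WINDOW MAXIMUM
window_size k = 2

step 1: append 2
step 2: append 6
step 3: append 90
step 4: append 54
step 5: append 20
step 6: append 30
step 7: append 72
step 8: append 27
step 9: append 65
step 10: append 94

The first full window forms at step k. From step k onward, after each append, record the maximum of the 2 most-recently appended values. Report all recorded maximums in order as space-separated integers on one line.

step 1: append 2 -> window=[2] (not full yet)
step 2: append 6 -> window=[2, 6] -> max=6
step 3: append 90 -> window=[6, 90] -> max=90
step 4: append 54 -> window=[90, 54] -> max=90
step 5: append 20 -> window=[54, 20] -> max=54
step 6: append 30 -> window=[20, 30] -> max=30
step 7: append 72 -> window=[30, 72] -> max=72
step 8: append 27 -> window=[72, 27] -> max=72
step 9: append 65 -> window=[27, 65] -> max=65
step 10: append 94 -> window=[65, 94] -> max=94

Answer: 6 90 90 54 30 72 72 65 94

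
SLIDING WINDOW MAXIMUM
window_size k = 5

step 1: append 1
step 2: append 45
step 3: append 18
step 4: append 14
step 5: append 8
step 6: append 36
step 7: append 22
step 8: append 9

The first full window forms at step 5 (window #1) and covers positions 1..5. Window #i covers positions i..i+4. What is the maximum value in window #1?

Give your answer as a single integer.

step 1: append 1 -> window=[1] (not full yet)
step 2: append 45 -> window=[1, 45] (not full yet)
step 3: append 18 -> window=[1, 45, 18] (not full yet)
step 4: append 14 -> window=[1, 45, 18, 14] (not full yet)
step 5: append 8 -> window=[1, 45, 18, 14, 8] -> max=45
Window #1 max = 45

Answer: 45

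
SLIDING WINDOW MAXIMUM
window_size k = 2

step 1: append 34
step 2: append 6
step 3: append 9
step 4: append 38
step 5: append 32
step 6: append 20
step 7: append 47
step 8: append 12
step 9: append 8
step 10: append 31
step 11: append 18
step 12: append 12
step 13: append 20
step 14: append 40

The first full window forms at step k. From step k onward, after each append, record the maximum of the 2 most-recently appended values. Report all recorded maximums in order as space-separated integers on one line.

step 1: append 34 -> window=[34] (not full yet)
step 2: append 6 -> window=[34, 6] -> max=34
step 3: append 9 -> window=[6, 9] -> max=9
step 4: append 38 -> window=[9, 38] -> max=38
step 5: append 32 -> window=[38, 32] -> max=38
step 6: append 20 -> window=[32, 20] -> max=32
step 7: append 47 -> window=[20, 47] -> max=47
step 8: append 12 -> window=[47, 12] -> max=47
step 9: append 8 -> window=[12, 8] -> max=12
step 10: append 31 -> window=[8, 31] -> max=31
step 11: append 18 -> window=[31, 18] -> max=31
step 12: append 12 -> window=[18, 12] -> max=18
step 13: append 20 -> window=[12, 20] -> max=20
step 14: append 40 -> window=[20, 40] -> max=40

Answer: 34 9 38 38 32 47 47 12 31 31 18 20 40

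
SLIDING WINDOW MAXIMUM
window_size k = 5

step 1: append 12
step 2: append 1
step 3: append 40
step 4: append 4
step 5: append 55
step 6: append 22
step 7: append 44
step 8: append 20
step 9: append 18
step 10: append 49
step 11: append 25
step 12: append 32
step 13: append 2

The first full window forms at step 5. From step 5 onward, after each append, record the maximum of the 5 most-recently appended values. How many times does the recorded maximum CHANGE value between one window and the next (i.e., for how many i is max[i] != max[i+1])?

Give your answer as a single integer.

Answer: 1

Derivation:
step 1: append 12 -> window=[12] (not full yet)
step 2: append 1 -> window=[12, 1] (not full yet)
step 3: append 40 -> window=[12, 1, 40] (not full yet)
step 4: append 4 -> window=[12, 1, 40, 4] (not full yet)
step 5: append 55 -> window=[12, 1, 40, 4, 55] -> max=55
step 6: append 22 -> window=[1, 40, 4, 55, 22] -> max=55
step 7: append 44 -> window=[40, 4, 55, 22, 44] -> max=55
step 8: append 20 -> window=[4, 55, 22, 44, 20] -> max=55
step 9: append 18 -> window=[55, 22, 44, 20, 18] -> max=55
step 10: append 49 -> window=[22, 44, 20, 18, 49] -> max=49
step 11: append 25 -> window=[44, 20, 18, 49, 25] -> max=49
step 12: append 32 -> window=[20, 18, 49, 25, 32] -> max=49
step 13: append 2 -> window=[18, 49, 25, 32, 2] -> max=49
Recorded maximums: 55 55 55 55 55 49 49 49 49
Changes between consecutive maximums: 1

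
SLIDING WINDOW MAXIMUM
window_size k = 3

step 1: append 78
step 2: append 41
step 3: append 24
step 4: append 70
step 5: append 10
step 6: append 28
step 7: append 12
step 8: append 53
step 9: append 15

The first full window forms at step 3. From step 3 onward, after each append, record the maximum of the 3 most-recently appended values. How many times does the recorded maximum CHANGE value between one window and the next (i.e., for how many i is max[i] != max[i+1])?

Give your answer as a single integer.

step 1: append 78 -> window=[78] (not full yet)
step 2: append 41 -> window=[78, 41] (not full yet)
step 3: append 24 -> window=[78, 41, 24] -> max=78
step 4: append 70 -> window=[41, 24, 70] -> max=70
step 5: append 10 -> window=[24, 70, 10] -> max=70
step 6: append 28 -> window=[70, 10, 28] -> max=70
step 7: append 12 -> window=[10, 28, 12] -> max=28
step 8: append 53 -> window=[28, 12, 53] -> max=53
step 9: append 15 -> window=[12, 53, 15] -> max=53
Recorded maximums: 78 70 70 70 28 53 53
Changes between consecutive maximums: 3

Answer: 3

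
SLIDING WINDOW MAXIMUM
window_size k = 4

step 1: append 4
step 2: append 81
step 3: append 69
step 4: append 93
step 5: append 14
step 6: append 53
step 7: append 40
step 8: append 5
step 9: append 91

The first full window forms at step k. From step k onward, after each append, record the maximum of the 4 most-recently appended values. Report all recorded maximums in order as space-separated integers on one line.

step 1: append 4 -> window=[4] (not full yet)
step 2: append 81 -> window=[4, 81] (not full yet)
step 3: append 69 -> window=[4, 81, 69] (not full yet)
step 4: append 93 -> window=[4, 81, 69, 93] -> max=93
step 5: append 14 -> window=[81, 69, 93, 14] -> max=93
step 6: append 53 -> window=[69, 93, 14, 53] -> max=93
step 7: append 40 -> window=[93, 14, 53, 40] -> max=93
step 8: append 5 -> window=[14, 53, 40, 5] -> max=53
step 9: append 91 -> window=[53, 40, 5, 91] -> max=91

Answer: 93 93 93 93 53 91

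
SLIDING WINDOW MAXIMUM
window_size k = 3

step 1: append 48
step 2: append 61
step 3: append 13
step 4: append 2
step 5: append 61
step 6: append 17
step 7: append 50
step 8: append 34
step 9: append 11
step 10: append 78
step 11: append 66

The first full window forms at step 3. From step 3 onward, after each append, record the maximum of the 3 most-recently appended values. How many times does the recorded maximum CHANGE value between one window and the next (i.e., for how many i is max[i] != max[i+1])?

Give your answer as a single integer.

step 1: append 48 -> window=[48] (not full yet)
step 2: append 61 -> window=[48, 61] (not full yet)
step 3: append 13 -> window=[48, 61, 13] -> max=61
step 4: append 2 -> window=[61, 13, 2] -> max=61
step 5: append 61 -> window=[13, 2, 61] -> max=61
step 6: append 17 -> window=[2, 61, 17] -> max=61
step 7: append 50 -> window=[61, 17, 50] -> max=61
step 8: append 34 -> window=[17, 50, 34] -> max=50
step 9: append 11 -> window=[50, 34, 11] -> max=50
step 10: append 78 -> window=[34, 11, 78] -> max=78
step 11: append 66 -> window=[11, 78, 66] -> max=78
Recorded maximums: 61 61 61 61 61 50 50 78 78
Changes between consecutive maximums: 2

Answer: 2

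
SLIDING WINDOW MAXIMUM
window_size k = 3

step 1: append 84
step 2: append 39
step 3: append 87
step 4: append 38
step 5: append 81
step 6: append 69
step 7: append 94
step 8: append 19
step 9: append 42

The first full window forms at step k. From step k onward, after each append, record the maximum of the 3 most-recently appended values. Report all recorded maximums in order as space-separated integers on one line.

Answer: 87 87 87 81 94 94 94

Derivation:
step 1: append 84 -> window=[84] (not full yet)
step 2: append 39 -> window=[84, 39] (not full yet)
step 3: append 87 -> window=[84, 39, 87] -> max=87
step 4: append 38 -> window=[39, 87, 38] -> max=87
step 5: append 81 -> window=[87, 38, 81] -> max=87
step 6: append 69 -> window=[38, 81, 69] -> max=81
step 7: append 94 -> window=[81, 69, 94] -> max=94
step 8: append 19 -> window=[69, 94, 19] -> max=94
step 9: append 42 -> window=[94, 19, 42] -> max=94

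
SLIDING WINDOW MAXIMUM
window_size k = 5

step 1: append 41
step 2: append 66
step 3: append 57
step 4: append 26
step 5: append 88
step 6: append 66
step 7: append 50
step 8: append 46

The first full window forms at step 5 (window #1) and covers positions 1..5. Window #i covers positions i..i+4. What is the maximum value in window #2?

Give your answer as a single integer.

step 1: append 41 -> window=[41] (not full yet)
step 2: append 66 -> window=[41, 66] (not full yet)
step 3: append 57 -> window=[41, 66, 57] (not full yet)
step 4: append 26 -> window=[41, 66, 57, 26] (not full yet)
step 5: append 88 -> window=[41, 66, 57, 26, 88] -> max=88
step 6: append 66 -> window=[66, 57, 26, 88, 66] -> max=88
Window #2 max = 88

Answer: 88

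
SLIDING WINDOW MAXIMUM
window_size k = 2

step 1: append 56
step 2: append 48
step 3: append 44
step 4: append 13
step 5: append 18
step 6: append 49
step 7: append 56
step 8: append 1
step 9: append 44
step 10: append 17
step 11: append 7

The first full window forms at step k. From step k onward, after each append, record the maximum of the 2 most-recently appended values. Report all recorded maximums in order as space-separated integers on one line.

Answer: 56 48 44 18 49 56 56 44 44 17

Derivation:
step 1: append 56 -> window=[56] (not full yet)
step 2: append 48 -> window=[56, 48] -> max=56
step 3: append 44 -> window=[48, 44] -> max=48
step 4: append 13 -> window=[44, 13] -> max=44
step 5: append 18 -> window=[13, 18] -> max=18
step 6: append 49 -> window=[18, 49] -> max=49
step 7: append 56 -> window=[49, 56] -> max=56
step 8: append 1 -> window=[56, 1] -> max=56
step 9: append 44 -> window=[1, 44] -> max=44
step 10: append 17 -> window=[44, 17] -> max=44
step 11: append 7 -> window=[17, 7] -> max=17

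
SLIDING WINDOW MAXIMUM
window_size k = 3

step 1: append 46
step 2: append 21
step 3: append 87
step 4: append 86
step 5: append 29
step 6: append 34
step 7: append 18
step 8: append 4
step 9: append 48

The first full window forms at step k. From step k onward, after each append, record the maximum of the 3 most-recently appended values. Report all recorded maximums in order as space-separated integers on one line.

Answer: 87 87 87 86 34 34 48

Derivation:
step 1: append 46 -> window=[46] (not full yet)
step 2: append 21 -> window=[46, 21] (not full yet)
step 3: append 87 -> window=[46, 21, 87] -> max=87
step 4: append 86 -> window=[21, 87, 86] -> max=87
step 5: append 29 -> window=[87, 86, 29] -> max=87
step 6: append 34 -> window=[86, 29, 34] -> max=86
step 7: append 18 -> window=[29, 34, 18] -> max=34
step 8: append 4 -> window=[34, 18, 4] -> max=34
step 9: append 48 -> window=[18, 4, 48] -> max=48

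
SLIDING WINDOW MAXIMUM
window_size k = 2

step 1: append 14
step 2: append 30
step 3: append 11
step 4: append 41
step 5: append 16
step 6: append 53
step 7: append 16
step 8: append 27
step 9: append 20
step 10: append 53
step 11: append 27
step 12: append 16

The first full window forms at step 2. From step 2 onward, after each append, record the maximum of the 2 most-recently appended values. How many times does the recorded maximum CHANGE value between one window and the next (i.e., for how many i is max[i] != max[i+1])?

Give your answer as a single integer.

Answer: 5

Derivation:
step 1: append 14 -> window=[14] (not full yet)
step 2: append 30 -> window=[14, 30] -> max=30
step 3: append 11 -> window=[30, 11] -> max=30
step 4: append 41 -> window=[11, 41] -> max=41
step 5: append 16 -> window=[41, 16] -> max=41
step 6: append 53 -> window=[16, 53] -> max=53
step 7: append 16 -> window=[53, 16] -> max=53
step 8: append 27 -> window=[16, 27] -> max=27
step 9: append 20 -> window=[27, 20] -> max=27
step 10: append 53 -> window=[20, 53] -> max=53
step 11: append 27 -> window=[53, 27] -> max=53
step 12: append 16 -> window=[27, 16] -> max=27
Recorded maximums: 30 30 41 41 53 53 27 27 53 53 27
Changes between consecutive maximums: 5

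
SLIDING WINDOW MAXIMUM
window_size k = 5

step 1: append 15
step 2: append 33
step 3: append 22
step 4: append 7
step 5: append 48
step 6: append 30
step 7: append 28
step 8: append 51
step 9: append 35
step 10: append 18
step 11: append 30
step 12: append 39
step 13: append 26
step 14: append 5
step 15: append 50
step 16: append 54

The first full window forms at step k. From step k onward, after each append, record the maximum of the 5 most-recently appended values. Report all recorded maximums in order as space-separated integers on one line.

step 1: append 15 -> window=[15] (not full yet)
step 2: append 33 -> window=[15, 33] (not full yet)
step 3: append 22 -> window=[15, 33, 22] (not full yet)
step 4: append 7 -> window=[15, 33, 22, 7] (not full yet)
step 5: append 48 -> window=[15, 33, 22, 7, 48] -> max=48
step 6: append 30 -> window=[33, 22, 7, 48, 30] -> max=48
step 7: append 28 -> window=[22, 7, 48, 30, 28] -> max=48
step 8: append 51 -> window=[7, 48, 30, 28, 51] -> max=51
step 9: append 35 -> window=[48, 30, 28, 51, 35] -> max=51
step 10: append 18 -> window=[30, 28, 51, 35, 18] -> max=51
step 11: append 30 -> window=[28, 51, 35, 18, 30] -> max=51
step 12: append 39 -> window=[51, 35, 18, 30, 39] -> max=51
step 13: append 26 -> window=[35, 18, 30, 39, 26] -> max=39
step 14: append 5 -> window=[18, 30, 39, 26, 5] -> max=39
step 15: append 50 -> window=[30, 39, 26, 5, 50] -> max=50
step 16: append 54 -> window=[39, 26, 5, 50, 54] -> max=54

Answer: 48 48 48 51 51 51 51 51 39 39 50 54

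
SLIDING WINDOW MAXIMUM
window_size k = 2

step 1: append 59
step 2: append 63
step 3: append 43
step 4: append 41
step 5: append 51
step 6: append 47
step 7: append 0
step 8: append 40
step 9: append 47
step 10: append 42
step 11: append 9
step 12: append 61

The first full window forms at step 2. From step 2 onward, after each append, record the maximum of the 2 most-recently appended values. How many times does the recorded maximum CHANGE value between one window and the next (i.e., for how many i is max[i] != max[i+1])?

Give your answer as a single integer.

Answer: 7

Derivation:
step 1: append 59 -> window=[59] (not full yet)
step 2: append 63 -> window=[59, 63] -> max=63
step 3: append 43 -> window=[63, 43] -> max=63
step 4: append 41 -> window=[43, 41] -> max=43
step 5: append 51 -> window=[41, 51] -> max=51
step 6: append 47 -> window=[51, 47] -> max=51
step 7: append 0 -> window=[47, 0] -> max=47
step 8: append 40 -> window=[0, 40] -> max=40
step 9: append 47 -> window=[40, 47] -> max=47
step 10: append 42 -> window=[47, 42] -> max=47
step 11: append 9 -> window=[42, 9] -> max=42
step 12: append 61 -> window=[9, 61] -> max=61
Recorded maximums: 63 63 43 51 51 47 40 47 47 42 61
Changes between consecutive maximums: 7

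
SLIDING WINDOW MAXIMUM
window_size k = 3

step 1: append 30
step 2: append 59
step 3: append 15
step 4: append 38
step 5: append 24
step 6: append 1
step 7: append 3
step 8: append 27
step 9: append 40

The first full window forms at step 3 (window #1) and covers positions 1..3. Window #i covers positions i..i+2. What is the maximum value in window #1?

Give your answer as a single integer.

Answer: 59

Derivation:
step 1: append 30 -> window=[30] (not full yet)
step 2: append 59 -> window=[30, 59] (not full yet)
step 3: append 15 -> window=[30, 59, 15] -> max=59
Window #1 max = 59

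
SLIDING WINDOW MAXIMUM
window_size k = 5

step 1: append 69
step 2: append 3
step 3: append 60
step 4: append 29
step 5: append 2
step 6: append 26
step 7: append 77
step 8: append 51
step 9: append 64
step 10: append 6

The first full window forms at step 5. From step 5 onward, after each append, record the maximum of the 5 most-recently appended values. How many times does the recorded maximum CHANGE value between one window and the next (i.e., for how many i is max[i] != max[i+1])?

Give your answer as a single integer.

Answer: 2

Derivation:
step 1: append 69 -> window=[69] (not full yet)
step 2: append 3 -> window=[69, 3] (not full yet)
step 3: append 60 -> window=[69, 3, 60] (not full yet)
step 4: append 29 -> window=[69, 3, 60, 29] (not full yet)
step 5: append 2 -> window=[69, 3, 60, 29, 2] -> max=69
step 6: append 26 -> window=[3, 60, 29, 2, 26] -> max=60
step 7: append 77 -> window=[60, 29, 2, 26, 77] -> max=77
step 8: append 51 -> window=[29, 2, 26, 77, 51] -> max=77
step 9: append 64 -> window=[2, 26, 77, 51, 64] -> max=77
step 10: append 6 -> window=[26, 77, 51, 64, 6] -> max=77
Recorded maximums: 69 60 77 77 77 77
Changes between consecutive maximums: 2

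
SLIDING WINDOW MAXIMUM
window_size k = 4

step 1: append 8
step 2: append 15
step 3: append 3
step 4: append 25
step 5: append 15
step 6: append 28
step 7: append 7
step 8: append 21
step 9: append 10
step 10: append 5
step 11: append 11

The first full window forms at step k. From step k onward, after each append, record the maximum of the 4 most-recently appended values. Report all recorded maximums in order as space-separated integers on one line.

step 1: append 8 -> window=[8] (not full yet)
step 2: append 15 -> window=[8, 15] (not full yet)
step 3: append 3 -> window=[8, 15, 3] (not full yet)
step 4: append 25 -> window=[8, 15, 3, 25] -> max=25
step 5: append 15 -> window=[15, 3, 25, 15] -> max=25
step 6: append 28 -> window=[3, 25, 15, 28] -> max=28
step 7: append 7 -> window=[25, 15, 28, 7] -> max=28
step 8: append 21 -> window=[15, 28, 7, 21] -> max=28
step 9: append 10 -> window=[28, 7, 21, 10] -> max=28
step 10: append 5 -> window=[7, 21, 10, 5] -> max=21
step 11: append 11 -> window=[21, 10, 5, 11] -> max=21

Answer: 25 25 28 28 28 28 21 21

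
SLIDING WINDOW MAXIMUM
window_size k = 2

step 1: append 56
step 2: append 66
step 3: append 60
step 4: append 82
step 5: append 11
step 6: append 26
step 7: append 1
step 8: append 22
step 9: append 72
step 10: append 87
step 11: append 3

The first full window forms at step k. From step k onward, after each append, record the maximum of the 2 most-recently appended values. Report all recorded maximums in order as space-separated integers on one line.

step 1: append 56 -> window=[56] (not full yet)
step 2: append 66 -> window=[56, 66] -> max=66
step 3: append 60 -> window=[66, 60] -> max=66
step 4: append 82 -> window=[60, 82] -> max=82
step 5: append 11 -> window=[82, 11] -> max=82
step 6: append 26 -> window=[11, 26] -> max=26
step 7: append 1 -> window=[26, 1] -> max=26
step 8: append 22 -> window=[1, 22] -> max=22
step 9: append 72 -> window=[22, 72] -> max=72
step 10: append 87 -> window=[72, 87] -> max=87
step 11: append 3 -> window=[87, 3] -> max=87

Answer: 66 66 82 82 26 26 22 72 87 87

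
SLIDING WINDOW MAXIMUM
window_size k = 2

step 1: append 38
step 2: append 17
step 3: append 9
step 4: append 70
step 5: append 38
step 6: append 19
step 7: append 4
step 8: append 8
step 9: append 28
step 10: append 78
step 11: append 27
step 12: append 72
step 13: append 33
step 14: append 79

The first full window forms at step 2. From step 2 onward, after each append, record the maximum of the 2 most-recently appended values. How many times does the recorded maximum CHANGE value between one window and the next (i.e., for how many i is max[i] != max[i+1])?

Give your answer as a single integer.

Answer: 9

Derivation:
step 1: append 38 -> window=[38] (not full yet)
step 2: append 17 -> window=[38, 17] -> max=38
step 3: append 9 -> window=[17, 9] -> max=17
step 4: append 70 -> window=[9, 70] -> max=70
step 5: append 38 -> window=[70, 38] -> max=70
step 6: append 19 -> window=[38, 19] -> max=38
step 7: append 4 -> window=[19, 4] -> max=19
step 8: append 8 -> window=[4, 8] -> max=8
step 9: append 28 -> window=[8, 28] -> max=28
step 10: append 78 -> window=[28, 78] -> max=78
step 11: append 27 -> window=[78, 27] -> max=78
step 12: append 72 -> window=[27, 72] -> max=72
step 13: append 33 -> window=[72, 33] -> max=72
step 14: append 79 -> window=[33, 79] -> max=79
Recorded maximums: 38 17 70 70 38 19 8 28 78 78 72 72 79
Changes between consecutive maximums: 9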